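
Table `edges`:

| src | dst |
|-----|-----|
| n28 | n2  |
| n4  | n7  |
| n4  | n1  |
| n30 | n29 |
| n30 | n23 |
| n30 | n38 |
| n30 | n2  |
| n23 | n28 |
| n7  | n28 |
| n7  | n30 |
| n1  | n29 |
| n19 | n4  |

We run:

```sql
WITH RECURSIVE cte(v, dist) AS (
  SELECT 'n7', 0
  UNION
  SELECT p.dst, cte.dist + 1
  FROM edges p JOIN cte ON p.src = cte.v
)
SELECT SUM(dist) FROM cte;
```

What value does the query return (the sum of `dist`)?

17

Base: (n7, dist=0).
Iteration 1: edges from {n7} -> (n28, dist=1), (n30, dist=1).
Iteration 2: edges from {n28,n30} -> (n2, dist=2), (n23, dist=2), (n29, dist=2), (n38, dist=2). [UNION drops 1 duplicate row(s)]
Iteration 3: edges from {n2,n23,n29,n38} -> (n28, dist=3).
Iteration 4: edges from {n28} -> (n2, dist=4).
Iteration 5: no outgoing edges from {n2}; recursion stops.
SUM(dist) = 0 + 1 + 1 + 2 + 2 + 2 + 2 + 3 + 4 = 17.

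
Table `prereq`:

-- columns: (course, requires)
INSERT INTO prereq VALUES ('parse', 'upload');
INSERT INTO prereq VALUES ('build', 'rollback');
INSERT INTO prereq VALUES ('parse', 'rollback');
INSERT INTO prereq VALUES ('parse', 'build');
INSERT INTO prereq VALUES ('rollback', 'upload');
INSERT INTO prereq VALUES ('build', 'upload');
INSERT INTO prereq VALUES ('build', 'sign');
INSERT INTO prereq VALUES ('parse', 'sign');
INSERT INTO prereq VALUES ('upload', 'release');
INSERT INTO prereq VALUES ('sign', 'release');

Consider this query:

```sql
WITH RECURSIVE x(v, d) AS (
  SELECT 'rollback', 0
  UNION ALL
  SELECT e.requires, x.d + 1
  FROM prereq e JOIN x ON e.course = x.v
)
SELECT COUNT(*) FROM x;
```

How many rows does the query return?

Base: (rollback, d=0).
Iteration 1: edges from {rollback} -> (upload, d=1).
Iteration 2: edges from {upload} -> (release, d=2).
Iteration 3: no outgoing edges from {release}; recursion stops.
Total rows emitted: 3.

3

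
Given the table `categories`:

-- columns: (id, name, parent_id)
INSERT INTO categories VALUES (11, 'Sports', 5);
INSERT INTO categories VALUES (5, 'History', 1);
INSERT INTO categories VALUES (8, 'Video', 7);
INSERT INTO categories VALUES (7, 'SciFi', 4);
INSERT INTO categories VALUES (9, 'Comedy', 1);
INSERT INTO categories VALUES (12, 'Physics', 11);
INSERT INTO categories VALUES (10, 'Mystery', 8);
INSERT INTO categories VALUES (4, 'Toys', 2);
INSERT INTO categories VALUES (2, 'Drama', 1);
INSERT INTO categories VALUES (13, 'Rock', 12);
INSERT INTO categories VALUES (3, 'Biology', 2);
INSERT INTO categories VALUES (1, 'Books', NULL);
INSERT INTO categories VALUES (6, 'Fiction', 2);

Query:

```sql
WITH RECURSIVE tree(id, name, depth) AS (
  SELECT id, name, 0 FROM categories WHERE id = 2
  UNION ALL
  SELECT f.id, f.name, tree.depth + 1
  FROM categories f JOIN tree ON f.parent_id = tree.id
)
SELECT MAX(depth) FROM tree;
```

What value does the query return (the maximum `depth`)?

4

Base: id=2 (Drama) at depth 0.
Iteration 1: rows with parent_id in {2} -> Biology (id 3, depth 1), Toys (id 4, depth 1), Fiction (id 6, depth 1).
Iteration 2: rows with parent_id in {3,4,6} -> SciFi (id 7, depth 2).
Iteration 3: rows with parent_id in {7} -> Video (id 8, depth 3).
Iteration 4: rows with parent_id in {8} -> Mystery (id 10, depth 4).
Iteration 5: no rows with parent_id in {10}; recursion stops.
depth values: 0, 1, 1, 1, 2, 3, 4; the maximum is 4.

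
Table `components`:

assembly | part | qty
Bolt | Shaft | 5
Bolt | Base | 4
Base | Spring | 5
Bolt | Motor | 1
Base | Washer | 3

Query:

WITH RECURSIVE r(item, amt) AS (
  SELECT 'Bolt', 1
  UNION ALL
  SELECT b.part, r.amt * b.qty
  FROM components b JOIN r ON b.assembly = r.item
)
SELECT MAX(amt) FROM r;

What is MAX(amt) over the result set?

Base: (Bolt, amt=1).
Iteration 1: components of {Bolt} -> Base = 1*4 = 4, Motor = 1*1 = 1, Shaft = 1*5 = 5.
Iteration 2: components of {Base,Motor,Shaft} -> Spring = 4*5 = 20, Washer = 4*3 = 12.
Iteration 3: no further components; recursion stops.
amt values: 1, 5, 4, 1, 20, 12; the maximum is 20.

20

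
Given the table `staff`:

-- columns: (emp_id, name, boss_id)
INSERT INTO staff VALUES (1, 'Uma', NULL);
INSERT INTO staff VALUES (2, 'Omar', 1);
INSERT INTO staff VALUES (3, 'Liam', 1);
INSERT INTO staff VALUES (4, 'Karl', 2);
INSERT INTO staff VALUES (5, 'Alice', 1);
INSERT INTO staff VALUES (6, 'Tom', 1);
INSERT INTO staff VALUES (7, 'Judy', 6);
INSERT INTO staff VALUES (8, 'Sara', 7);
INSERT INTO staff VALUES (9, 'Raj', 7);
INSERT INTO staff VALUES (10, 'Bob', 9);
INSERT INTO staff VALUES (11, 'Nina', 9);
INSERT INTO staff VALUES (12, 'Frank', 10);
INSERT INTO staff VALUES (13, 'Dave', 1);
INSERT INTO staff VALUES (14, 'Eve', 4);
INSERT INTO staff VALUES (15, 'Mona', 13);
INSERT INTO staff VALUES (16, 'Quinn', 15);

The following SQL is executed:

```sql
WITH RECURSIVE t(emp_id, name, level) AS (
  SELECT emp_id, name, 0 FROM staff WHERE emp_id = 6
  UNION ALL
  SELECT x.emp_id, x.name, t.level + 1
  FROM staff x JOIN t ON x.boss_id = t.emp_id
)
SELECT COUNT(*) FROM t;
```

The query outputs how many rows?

Base: emp_id=6 (Tom) at level 0.
Iteration 1: rows with boss_id in {6} -> Judy (id 7, level 1).
Iteration 2: rows with boss_id in {7} -> Sara (id 8, level 2), Raj (id 9, level 2).
Iteration 3: rows with boss_id in {8,9} -> Bob (id 10, level 3), Nina (id 11, level 3).
Iteration 4: rows with boss_id in {10,11} -> Frank (id 12, level 4).
Iteration 5: no rows with boss_id in {12}; recursion stops.
Total rows emitted: 7.

7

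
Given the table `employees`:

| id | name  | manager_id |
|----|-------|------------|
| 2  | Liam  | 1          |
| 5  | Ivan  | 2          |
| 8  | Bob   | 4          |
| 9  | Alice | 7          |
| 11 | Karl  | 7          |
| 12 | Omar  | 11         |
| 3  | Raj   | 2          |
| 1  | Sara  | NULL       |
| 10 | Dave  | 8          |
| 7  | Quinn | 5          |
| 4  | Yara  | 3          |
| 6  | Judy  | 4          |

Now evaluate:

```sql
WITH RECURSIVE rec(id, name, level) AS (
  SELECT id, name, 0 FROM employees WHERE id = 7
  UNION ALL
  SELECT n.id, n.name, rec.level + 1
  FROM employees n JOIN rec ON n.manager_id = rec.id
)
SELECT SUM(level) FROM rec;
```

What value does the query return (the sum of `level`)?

Base: id=7 (Quinn) at level 0.
Iteration 1: rows with manager_id in {7} -> Alice (id 9, level 1), Karl (id 11, level 1).
Iteration 2: rows with manager_id in {9,11} -> Omar (id 12, level 2).
Iteration 3: no rows with manager_id in {12}; recursion stops.
SUM(level) = 0 + 1 + 1 + 2 = 4.

4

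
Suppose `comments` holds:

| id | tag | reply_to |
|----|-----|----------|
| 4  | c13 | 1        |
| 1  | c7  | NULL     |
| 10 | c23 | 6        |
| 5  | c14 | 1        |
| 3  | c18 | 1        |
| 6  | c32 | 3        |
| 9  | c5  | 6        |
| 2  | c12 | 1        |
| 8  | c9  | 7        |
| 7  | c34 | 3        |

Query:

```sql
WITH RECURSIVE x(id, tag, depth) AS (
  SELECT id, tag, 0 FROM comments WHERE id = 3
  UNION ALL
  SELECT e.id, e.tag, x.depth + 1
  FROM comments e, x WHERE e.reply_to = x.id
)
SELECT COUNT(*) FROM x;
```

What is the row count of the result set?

6

Base: id=3 (c18) at depth 0.
Iteration 1: rows with reply_to in {3} -> c32 (id 6, depth 1), c34 (id 7, depth 1).
Iteration 2: rows with reply_to in {6,7} -> c9 (id 8, depth 2), c5 (id 9, depth 2), c23 (id 10, depth 2).
Iteration 3: no rows with reply_to in {8,9,10}; recursion stops.
Total rows emitted: 6.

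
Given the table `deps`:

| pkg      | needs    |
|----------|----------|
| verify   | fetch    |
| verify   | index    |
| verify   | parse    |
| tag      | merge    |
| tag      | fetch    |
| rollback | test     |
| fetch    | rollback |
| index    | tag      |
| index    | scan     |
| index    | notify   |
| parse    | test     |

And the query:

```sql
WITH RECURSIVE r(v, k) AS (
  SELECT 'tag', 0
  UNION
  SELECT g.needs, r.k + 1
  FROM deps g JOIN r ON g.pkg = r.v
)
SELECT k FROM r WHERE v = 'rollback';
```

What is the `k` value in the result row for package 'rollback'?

Base: (tag, k=0).
Iteration 1: edges from {tag} -> (fetch, k=1), (merge, k=1).
Iteration 2: edges from {fetch,merge} -> (rollback, k=2).
Iteration 3: edges from {rollback} -> (test, k=3).
Iteration 4: no outgoing edges from {test}; recursion stops.

2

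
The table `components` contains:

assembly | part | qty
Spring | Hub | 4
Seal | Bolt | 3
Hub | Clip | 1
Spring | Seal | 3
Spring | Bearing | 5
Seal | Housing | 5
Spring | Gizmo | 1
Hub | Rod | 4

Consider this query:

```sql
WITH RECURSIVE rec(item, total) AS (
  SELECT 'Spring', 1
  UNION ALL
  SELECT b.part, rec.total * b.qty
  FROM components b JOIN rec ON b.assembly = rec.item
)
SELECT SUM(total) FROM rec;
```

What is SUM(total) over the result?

Base: (Spring, total=1).
Iteration 1: components of {Spring} -> Bearing = 1*5 = 5, Gizmo = 1*1 = 1, Hub = 1*4 = 4, Seal = 1*3 = 3.
Iteration 2: components of {Bearing,Gizmo,Hub,Seal} -> Bolt = 3*3 = 9, Clip = 4*1 = 4, Housing = 3*5 = 15, Rod = 4*4 = 16.
Iteration 3: no further components; recursion stops.
SUM(total) = 1 + 3 + 1 + 4 + 5 + 9 + 15 + 4 + 16 = 58.

58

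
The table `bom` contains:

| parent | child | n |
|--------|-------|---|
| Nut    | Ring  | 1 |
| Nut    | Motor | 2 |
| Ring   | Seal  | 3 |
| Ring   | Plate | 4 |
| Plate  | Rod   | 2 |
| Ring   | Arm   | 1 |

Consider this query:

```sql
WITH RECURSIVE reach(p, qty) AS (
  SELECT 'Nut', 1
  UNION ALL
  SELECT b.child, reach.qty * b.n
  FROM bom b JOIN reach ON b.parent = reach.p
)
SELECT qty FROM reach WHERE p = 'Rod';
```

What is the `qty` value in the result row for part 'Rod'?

8

Base: (Nut, qty=1).
Iteration 1: components of {Nut} -> Motor = 1*2 = 2, Ring = 1*1 = 1.
Iteration 2: components of {Motor,Ring} -> Arm = 1*1 = 1, Plate = 1*4 = 4, Seal = 1*3 = 3.
Iteration 3: components of {Arm,Plate,Seal} -> Rod = 4*2 = 8.
Iteration 4: no further components; recursion stops.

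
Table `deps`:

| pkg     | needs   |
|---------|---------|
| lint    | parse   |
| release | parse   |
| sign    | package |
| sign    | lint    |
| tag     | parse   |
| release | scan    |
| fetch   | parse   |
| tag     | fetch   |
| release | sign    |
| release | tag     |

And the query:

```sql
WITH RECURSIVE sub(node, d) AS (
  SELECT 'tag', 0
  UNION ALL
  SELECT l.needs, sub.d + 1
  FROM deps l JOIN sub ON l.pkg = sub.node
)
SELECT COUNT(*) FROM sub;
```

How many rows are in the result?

Base: (tag, d=0).
Iteration 1: edges from {tag} -> (fetch, d=1), (parse, d=1).
Iteration 2: edges from {fetch,parse} -> (parse, d=2).
Iteration 3: no outgoing edges from {parse}; recursion stops.
Total rows emitted: 4.

4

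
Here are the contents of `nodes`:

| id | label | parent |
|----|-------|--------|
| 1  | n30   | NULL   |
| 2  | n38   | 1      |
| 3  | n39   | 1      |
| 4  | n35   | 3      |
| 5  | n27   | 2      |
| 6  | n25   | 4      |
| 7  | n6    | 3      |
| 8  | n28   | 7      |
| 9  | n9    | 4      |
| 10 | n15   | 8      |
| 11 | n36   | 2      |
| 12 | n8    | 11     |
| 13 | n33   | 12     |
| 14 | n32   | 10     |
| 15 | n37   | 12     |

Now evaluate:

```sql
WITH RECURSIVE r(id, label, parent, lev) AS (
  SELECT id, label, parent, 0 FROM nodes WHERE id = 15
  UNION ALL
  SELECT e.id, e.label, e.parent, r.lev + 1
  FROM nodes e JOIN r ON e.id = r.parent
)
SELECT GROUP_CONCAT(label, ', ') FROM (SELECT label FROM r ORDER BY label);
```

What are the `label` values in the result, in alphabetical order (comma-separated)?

Base: id=15 (n37), parent=12, lev 0.
Iteration 1: join on id=12 -> n8 (id 12, parent=11, lev 1).
Iteration 2: join on id=11 -> n36 (id 11, parent=2, lev 2).
Iteration 3: join on id=2 -> n38 (id 2, parent=1, lev 3).
Iteration 4: join on id=1 -> n30 (id 1, parent=NULL, lev 4).
Iteration 5: parent is NULL; no match; recursion stops.

n30, n36, n37, n38, n8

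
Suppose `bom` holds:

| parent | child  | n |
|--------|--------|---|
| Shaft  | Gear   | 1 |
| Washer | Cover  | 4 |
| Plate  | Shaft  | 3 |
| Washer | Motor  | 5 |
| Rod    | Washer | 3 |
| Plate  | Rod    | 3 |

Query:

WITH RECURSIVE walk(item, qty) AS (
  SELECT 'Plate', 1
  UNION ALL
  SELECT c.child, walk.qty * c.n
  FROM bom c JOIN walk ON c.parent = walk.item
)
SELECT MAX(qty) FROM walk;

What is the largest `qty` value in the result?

Base: (Plate, qty=1).
Iteration 1: components of {Plate} -> Rod = 1*3 = 3, Shaft = 1*3 = 3.
Iteration 2: components of {Rod,Shaft} -> Gear = 3*1 = 3, Washer = 3*3 = 9.
Iteration 3: components of {Gear,Washer} -> Cover = 9*4 = 36, Motor = 9*5 = 45.
Iteration 4: no further components; recursion stops.
qty values: 1, 3, 3, 9, 3, 45, 36; the maximum is 45.

45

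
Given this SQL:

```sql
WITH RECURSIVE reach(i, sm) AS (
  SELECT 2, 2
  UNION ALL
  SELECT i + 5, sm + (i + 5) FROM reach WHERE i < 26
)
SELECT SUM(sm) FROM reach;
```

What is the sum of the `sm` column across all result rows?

Base: i=2, sm=2.
Iteration 1: 2 < 26 holds -> i = 2 + 5 = 7, sm = 2 + 7 = 9.
Iteration 2: 7 < 26 holds -> i = 7 + 5 = 12, sm = 9 + 12 = 21.
Iteration 3: 12 < 26 holds -> i = 12 + 5 = 17, sm = 21 + 17 = 38.
Iteration 4: 17 < 26 holds -> i = 17 + 5 = 22, sm = 38 + 22 = 60.
Iteration 5: 22 < 26 holds -> i = 22 + 5 = 27, sm = 60 + 27 = 87.
Iteration 6: 27 < 26 fails; recursion stops.
SUM(sm) = 2 + 9 + 21 + 38 + 60 + 87 = 217.

217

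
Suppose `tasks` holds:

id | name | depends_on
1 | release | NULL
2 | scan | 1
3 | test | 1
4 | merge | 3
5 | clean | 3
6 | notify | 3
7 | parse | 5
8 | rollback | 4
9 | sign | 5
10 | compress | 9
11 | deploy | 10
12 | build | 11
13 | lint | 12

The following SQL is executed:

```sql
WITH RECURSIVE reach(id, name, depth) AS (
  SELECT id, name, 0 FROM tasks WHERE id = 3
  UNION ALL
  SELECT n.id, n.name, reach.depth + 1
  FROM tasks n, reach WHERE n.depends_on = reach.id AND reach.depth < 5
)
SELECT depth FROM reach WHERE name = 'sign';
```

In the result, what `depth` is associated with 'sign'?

2

Base: id=3 (test) at depth 0.
Iteration 1: rows with depends_on in {3} -> merge (id 4, depth 1), clean (id 5, depth 1), notify (id 6, depth 1).
Iteration 2: rows with depends_on in {4,5,6} -> parse (id 7, depth 2), rollback (id 8, depth 2), sign (id 9, depth 2).
Iteration 3: rows with depends_on in {7,8,9} -> compress (id 10, depth 3).
Iteration 4: rows with depends_on in {10} -> deploy (id 11, depth 4).
Iteration 5: rows with depends_on in {11} -> build (id 12, depth 5).
Iteration 6: depth < 5 fails for all current rows; recursion stops.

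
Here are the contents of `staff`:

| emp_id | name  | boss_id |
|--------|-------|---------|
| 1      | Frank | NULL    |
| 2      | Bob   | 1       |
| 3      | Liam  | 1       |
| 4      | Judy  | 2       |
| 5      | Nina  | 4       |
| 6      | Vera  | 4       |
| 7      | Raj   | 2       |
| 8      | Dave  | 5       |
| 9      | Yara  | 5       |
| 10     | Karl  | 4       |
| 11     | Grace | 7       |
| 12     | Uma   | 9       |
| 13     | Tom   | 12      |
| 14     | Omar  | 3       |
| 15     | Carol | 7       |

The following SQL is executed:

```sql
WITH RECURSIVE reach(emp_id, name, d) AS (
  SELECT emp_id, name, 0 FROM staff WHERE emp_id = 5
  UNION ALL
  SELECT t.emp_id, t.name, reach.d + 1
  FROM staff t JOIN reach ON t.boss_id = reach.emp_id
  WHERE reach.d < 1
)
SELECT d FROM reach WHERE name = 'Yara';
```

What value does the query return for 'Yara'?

1

Base: emp_id=5 (Nina) at d 0.
Iteration 1: rows with boss_id in {5} -> Dave (id 8, d 1), Yara (id 9, d 1).
Iteration 2: d < 1 fails for all current rows; recursion stops.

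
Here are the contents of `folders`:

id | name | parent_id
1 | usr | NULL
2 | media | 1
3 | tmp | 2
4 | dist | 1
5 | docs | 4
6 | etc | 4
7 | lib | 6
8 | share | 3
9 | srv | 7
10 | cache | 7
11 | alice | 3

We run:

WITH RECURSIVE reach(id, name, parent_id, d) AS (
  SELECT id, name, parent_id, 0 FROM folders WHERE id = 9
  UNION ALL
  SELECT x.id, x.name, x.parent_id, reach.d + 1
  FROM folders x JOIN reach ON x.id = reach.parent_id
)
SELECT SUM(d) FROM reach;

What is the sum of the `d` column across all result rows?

10

Base: id=9 (srv), parent_id=7, d 0.
Iteration 1: join on id=7 -> lib (id 7, parent_id=6, d 1).
Iteration 2: join on id=6 -> etc (id 6, parent_id=4, d 2).
Iteration 3: join on id=4 -> dist (id 4, parent_id=1, d 3).
Iteration 4: join on id=1 -> usr (id 1, parent_id=NULL, d 4).
Iteration 5: parent_id is NULL; no match; recursion stops.
SUM(d) = 0 + 1 + 2 + 3 + 4 = 10.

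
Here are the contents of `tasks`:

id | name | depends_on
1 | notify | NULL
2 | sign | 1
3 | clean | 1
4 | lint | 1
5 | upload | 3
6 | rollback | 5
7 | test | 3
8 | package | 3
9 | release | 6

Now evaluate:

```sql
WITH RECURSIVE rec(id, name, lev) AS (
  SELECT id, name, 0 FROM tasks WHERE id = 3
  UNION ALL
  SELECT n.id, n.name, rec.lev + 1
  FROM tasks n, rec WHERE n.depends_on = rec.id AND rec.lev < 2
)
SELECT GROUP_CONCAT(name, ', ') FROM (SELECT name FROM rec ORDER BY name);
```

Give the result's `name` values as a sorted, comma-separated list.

clean, package, rollback, test, upload

Base: id=3 (clean) at lev 0.
Iteration 1: rows with depends_on in {3} -> upload (id 5, lev 1), test (id 7, lev 1), package (id 8, lev 1).
Iteration 2: rows with depends_on in {5,7,8} -> rollback (id 6, lev 2).
Iteration 3: lev < 2 fails for all current rows; recursion stops.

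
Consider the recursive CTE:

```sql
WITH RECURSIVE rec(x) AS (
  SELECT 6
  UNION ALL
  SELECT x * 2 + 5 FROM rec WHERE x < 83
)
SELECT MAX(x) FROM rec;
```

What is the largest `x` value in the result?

Base: x=6.
Iteration 1: 6 < 83 holds -> x = 6 * 2 + 5 = 17.
Iteration 2: 17 < 83 holds -> x = 17 * 2 + 5 = 39.
Iteration 3: 39 < 83 holds -> x = 39 * 2 + 5 = 83.
Iteration 4: 83 < 83 fails; recursion stops.
x values: 6, 17, 39, 83; the maximum is 83.

83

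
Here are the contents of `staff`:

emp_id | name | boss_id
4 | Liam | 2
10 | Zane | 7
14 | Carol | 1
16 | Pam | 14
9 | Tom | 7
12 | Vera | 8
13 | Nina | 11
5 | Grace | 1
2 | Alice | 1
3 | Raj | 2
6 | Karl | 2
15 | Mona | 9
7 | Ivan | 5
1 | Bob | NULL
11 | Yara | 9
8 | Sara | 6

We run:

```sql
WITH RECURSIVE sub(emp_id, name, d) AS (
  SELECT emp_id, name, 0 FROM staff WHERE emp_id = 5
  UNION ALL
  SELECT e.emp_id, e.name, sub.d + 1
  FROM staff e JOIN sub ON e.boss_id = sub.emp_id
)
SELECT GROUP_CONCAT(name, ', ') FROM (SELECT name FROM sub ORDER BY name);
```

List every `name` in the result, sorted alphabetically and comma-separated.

Base: emp_id=5 (Grace) at d 0.
Iteration 1: rows with boss_id in {5} -> Ivan (id 7, d 1).
Iteration 2: rows with boss_id in {7} -> Tom (id 9, d 2), Zane (id 10, d 2).
Iteration 3: rows with boss_id in {9,10} -> Yara (id 11, d 3), Mona (id 15, d 3).
Iteration 4: rows with boss_id in {11,15} -> Nina (id 13, d 4).
Iteration 5: no rows with boss_id in {13}; recursion stops.

Grace, Ivan, Mona, Nina, Tom, Yara, Zane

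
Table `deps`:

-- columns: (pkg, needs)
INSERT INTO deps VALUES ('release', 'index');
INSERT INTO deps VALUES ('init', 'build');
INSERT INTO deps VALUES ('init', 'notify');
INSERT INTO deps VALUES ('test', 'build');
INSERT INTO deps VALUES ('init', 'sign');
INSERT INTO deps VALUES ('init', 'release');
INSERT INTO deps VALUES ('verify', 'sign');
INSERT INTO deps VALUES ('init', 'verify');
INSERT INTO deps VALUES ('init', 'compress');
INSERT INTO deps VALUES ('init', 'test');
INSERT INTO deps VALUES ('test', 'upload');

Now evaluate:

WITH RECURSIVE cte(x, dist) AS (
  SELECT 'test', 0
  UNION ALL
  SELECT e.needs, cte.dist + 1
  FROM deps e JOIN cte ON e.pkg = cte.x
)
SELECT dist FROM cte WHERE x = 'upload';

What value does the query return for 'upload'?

Base: (test, dist=0).
Iteration 1: edges from {test} -> (build, dist=1), (upload, dist=1).
Iteration 2: no outgoing edges from {build,upload}; recursion stops.

1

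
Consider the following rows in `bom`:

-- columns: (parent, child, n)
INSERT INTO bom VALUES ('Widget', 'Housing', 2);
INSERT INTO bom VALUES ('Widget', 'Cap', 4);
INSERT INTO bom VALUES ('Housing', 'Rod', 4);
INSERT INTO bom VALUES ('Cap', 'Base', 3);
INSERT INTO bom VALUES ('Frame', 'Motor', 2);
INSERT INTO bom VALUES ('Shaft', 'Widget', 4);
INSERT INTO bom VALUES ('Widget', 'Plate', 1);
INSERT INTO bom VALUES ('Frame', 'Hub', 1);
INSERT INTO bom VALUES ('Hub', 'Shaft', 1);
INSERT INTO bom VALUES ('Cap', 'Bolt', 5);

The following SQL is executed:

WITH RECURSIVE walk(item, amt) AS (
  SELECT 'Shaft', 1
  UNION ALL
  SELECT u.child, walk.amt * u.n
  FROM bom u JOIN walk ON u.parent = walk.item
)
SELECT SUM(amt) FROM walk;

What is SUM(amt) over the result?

193

Base: (Shaft, amt=1).
Iteration 1: components of {Shaft} -> Widget = 1*4 = 4.
Iteration 2: components of {Widget} -> Cap = 4*4 = 16, Housing = 4*2 = 8, Plate = 4*1 = 4.
Iteration 3: components of {Cap,Housing,Plate} -> Base = 16*3 = 48, Bolt = 16*5 = 80, Rod = 8*4 = 32.
Iteration 4: no further components; recursion stops.
SUM(amt) = 1 + 4 + 16 + 4 + 8 + 80 + 48 + 32 = 193.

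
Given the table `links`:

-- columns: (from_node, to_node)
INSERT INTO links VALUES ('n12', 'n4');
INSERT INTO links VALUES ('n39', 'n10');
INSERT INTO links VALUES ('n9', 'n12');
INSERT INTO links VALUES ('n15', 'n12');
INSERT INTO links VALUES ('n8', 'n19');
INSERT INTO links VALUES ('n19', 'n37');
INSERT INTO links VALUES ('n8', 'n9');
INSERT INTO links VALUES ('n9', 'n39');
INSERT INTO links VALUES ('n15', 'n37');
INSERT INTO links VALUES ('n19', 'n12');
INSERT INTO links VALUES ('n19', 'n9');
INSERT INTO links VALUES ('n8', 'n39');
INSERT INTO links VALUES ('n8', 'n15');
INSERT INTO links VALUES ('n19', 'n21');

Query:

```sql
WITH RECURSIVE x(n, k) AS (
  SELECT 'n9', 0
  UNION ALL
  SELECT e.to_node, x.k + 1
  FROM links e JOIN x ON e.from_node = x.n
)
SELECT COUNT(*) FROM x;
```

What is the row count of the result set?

5

Base: (n9, k=0).
Iteration 1: edges from {n9} -> (n12, k=1), (n39, k=1).
Iteration 2: edges from {n12,n39} -> (n10, k=2), (n4, k=2).
Iteration 3: no outgoing edges from {n10,n4}; recursion stops.
Total rows emitted: 5.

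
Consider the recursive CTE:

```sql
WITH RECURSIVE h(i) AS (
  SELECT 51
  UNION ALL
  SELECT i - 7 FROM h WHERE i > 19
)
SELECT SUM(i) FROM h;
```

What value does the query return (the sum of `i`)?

201

Base: i=51.
Iteration 1: 51 > 19 holds -> i = 51 - 7 = 44.
Iteration 2: 44 > 19 holds -> i = 44 - 7 = 37.
Iteration 3: 37 > 19 holds -> i = 37 - 7 = 30.
Iteration 4: 30 > 19 holds -> i = 30 - 7 = 23.
Iteration 5: 23 > 19 holds -> i = 23 - 7 = 16.
Iteration 6: 16 > 19 fails; recursion stops.
SUM(i) = 51 + 44 + 37 + 30 + 23 + 16 = 201.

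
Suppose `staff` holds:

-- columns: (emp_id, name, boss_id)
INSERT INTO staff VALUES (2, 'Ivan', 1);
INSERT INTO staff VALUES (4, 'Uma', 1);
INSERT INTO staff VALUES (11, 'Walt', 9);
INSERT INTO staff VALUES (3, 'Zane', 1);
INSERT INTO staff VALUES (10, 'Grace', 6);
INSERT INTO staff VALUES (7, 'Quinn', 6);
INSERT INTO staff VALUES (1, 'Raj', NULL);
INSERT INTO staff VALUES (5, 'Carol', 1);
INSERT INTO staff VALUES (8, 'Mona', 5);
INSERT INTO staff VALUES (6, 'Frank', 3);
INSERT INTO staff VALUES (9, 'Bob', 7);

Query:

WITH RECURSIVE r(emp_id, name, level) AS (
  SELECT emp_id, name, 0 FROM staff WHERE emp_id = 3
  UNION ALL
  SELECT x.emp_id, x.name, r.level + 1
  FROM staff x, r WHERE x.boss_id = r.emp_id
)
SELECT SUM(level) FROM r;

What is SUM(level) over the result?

12

Base: emp_id=3 (Zane) at level 0.
Iteration 1: rows with boss_id in {3} -> Frank (id 6, level 1).
Iteration 2: rows with boss_id in {6} -> Quinn (id 7, level 2), Grace (id 10, level 2).
Iteration 3: rows with boss_id in {7,10} -> Bob (id 9, level 3).
Iteration 4: rows with boss_id in {9} -> Walt (id 11, level 4).
Iteration 5: no rows with boss_id in {11}; recursion stops.
SUM(level) = 0 + 1 + 2 + 2 + 3 + 4 = 12.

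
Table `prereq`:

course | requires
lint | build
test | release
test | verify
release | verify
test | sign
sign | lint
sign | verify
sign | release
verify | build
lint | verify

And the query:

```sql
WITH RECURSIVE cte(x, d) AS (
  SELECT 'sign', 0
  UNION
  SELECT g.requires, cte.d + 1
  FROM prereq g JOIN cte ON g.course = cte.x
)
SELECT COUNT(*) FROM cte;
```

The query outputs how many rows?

7

Base: (sign, d=0).
Iteration 1: edges from {sign} -> (lint, d=1), (release, d=1), (verify, d=1).
Iteration 2: edges from {lint,release,verify} -> (build, d=2), (verify, d=2). [UNION drops 2 duplicate row(s)]
Iteration 3: edges from {build,verify} -> (build, d=3).
Iteration 4: no outgoing edges from {build}; recursion stops.
Total rows emitted: 7.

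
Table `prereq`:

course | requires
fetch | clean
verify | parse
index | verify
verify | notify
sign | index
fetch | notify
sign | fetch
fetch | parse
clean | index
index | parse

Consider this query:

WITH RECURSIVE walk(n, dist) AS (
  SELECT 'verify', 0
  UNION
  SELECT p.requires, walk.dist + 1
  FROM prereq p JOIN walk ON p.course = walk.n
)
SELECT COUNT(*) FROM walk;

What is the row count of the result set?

Base: (verify, dist=0).
Iteration 1: edges from {verify} -> (notify, dist=1), (parse, dist=1).
Iteration 2: no outgoing edges from {notify,parse}; recursion stops.
Total rows emitted: 3.

3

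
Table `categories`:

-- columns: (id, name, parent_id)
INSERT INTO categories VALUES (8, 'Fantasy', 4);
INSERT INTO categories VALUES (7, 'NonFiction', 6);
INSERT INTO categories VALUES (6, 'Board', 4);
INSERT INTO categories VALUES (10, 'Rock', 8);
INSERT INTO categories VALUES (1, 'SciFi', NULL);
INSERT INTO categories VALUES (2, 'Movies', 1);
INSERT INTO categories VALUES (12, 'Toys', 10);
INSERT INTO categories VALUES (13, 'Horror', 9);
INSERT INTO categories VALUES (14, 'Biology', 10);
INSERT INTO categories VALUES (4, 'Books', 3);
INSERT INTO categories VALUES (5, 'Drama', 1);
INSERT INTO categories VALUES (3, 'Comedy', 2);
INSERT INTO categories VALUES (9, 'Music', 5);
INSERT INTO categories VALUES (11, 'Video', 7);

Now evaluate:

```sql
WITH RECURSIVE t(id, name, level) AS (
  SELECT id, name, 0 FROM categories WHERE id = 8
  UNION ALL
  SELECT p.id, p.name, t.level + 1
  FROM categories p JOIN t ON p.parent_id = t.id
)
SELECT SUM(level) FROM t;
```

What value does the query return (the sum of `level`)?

Base: id=8 (Fantasy) at level 0.
Iteration 1: rows with parent_id in {8} -> Rock (id 10, level 1).
Iteration 2: rows with parent_id in {10} -> Toys (id 12, level 2), Biology (id 14, level 2).
Iteration 3: no rows with parent_id in {12,14}; recursion stops.
SUM(level) = 0 + 1 + 2 + 2 = 5.

5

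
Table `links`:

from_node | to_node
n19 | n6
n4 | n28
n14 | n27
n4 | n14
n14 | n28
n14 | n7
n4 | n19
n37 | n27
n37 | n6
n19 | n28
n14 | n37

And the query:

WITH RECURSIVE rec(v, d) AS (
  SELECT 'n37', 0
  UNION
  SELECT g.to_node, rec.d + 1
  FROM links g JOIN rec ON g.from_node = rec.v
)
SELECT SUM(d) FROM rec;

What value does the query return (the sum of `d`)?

2

Base: (n37, d=0).
Iteration 1: edges from {n37} -> (n27, d=1), (n6, d=1).
Iteration 2: no outgoing edges from {n27,n6}; recursion stops.
SUM(d) = 0 + 1 + 1 = 2.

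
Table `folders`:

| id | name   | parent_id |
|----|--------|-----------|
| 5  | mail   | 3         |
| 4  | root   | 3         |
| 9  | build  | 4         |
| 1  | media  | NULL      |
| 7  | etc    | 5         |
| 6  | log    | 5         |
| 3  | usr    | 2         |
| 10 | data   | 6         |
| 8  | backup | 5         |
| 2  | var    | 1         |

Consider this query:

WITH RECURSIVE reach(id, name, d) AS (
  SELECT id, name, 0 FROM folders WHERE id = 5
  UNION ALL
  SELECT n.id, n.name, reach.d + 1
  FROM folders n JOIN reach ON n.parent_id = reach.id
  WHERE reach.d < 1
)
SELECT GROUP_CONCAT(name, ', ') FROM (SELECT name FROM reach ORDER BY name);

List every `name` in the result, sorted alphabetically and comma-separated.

backup, etc, log, mail

Base: id=5 (mail) at d 0.
Iteration 1: rows with parent_id in {5} -> log (id 6, d 1), etc (id 7, d 1), backup (id 8, d 1).
Iteration 2: d < 1 fails for all current rows; recursion stops.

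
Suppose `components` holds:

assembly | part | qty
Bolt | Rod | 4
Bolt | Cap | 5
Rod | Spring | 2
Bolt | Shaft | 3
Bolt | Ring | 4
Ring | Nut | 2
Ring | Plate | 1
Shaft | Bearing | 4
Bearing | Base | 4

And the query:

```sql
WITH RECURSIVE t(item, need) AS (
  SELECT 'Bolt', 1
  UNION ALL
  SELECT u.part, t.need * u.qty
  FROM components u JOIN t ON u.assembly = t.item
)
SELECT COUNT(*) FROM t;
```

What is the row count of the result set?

10

Base: (Bolt, need=1).
Iteration 1: components of {Bolt} -> Cap = 1*5 = 5, Ring = 1*4 = 4, Rod = 1*4 = 4, Shaft = 1*3 = 3.
Iteration 2: components of {Cap,Ring,Rod,Shaft} -> Bearing = 3*4 = 12, Nut = 4*2 = 8, Plate = 4*1 = 4, Spring = 4*2 = 8.
Iteration 3: components of {Bearing,Nut,Plate,Spring} -> Base = 12*4 = 48.
Iteration 4: no further components; recursion stops.
Total rows emitted: 10.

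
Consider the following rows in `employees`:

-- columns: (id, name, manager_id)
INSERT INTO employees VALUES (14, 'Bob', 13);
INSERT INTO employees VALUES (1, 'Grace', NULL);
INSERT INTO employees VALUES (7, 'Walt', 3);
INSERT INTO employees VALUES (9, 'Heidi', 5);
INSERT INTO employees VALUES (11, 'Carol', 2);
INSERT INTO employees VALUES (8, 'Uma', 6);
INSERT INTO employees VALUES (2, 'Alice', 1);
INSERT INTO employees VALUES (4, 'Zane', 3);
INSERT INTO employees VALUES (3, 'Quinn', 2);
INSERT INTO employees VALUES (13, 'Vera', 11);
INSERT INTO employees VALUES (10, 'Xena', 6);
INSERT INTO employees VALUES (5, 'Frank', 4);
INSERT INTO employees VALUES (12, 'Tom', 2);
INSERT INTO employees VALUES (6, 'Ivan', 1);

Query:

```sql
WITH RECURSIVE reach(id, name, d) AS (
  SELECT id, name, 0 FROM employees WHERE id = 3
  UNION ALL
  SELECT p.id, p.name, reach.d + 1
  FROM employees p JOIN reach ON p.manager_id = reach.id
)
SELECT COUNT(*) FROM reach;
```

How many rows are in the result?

5

Base: id=3 (Quinn) at d 0.
Iteration 1: rows with manager_id in {3} -> Zane (id 4, d 1), Walt (id 7, d 1).
Iteration 2: rows with manager_id in {4,7} -> Frank (id 5, d 2).
Iteration 3: rows with manager_id in {5} -> Heidi (id 9, d 3).
Iteration 4: no rows with manager_id in {9}; recursion stops.
Total rows emitted: 5.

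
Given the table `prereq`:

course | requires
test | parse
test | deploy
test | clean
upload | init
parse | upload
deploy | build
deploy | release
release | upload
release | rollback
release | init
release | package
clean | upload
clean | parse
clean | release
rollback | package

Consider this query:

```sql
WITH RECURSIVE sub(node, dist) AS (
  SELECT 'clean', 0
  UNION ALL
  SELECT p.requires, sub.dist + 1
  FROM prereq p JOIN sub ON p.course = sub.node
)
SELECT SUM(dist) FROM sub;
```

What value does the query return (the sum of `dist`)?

Base: (clean, dist=0).
Iteration 1: edges from {clean} -> (parse, dist=1), (release, dist=1), (upload, dist=1).
Iteration 2: edges from {parse,release,upload} -> (init, dist=2) x2, (package, dist=2), (rollback, dist=2), (upload, dist=2) x2. [UNION ALL keeps all 6 new rows, including repeats]
Iteration 3: edges from {init,package,rollback,upload} -> (init, dist=3) x2, (package, dist=3). [UNION ALL keeps all 3 new rows, including repeats]
Iteration 4: no outgoing edges from {init,package}; recursion stops.
SUM(dist) = 0 + 1 + 1 + 1 + 2 + 2 + 2 + 2 + 2 + 2 + 3 + 3 + 3 = 24.

24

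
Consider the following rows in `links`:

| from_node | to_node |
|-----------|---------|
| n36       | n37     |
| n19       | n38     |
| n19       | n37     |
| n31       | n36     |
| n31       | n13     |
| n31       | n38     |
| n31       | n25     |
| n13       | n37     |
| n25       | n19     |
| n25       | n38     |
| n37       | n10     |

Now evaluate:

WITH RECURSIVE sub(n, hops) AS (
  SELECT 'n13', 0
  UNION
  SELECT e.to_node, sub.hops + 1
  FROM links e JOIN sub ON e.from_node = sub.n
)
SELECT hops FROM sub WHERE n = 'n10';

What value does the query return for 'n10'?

2

Base: (n13, hops=0).
Iteration 1: edges from {n13} -> (n37, hops=1).
Iteration 2: edges from {n37} -> (n10, hops=2).
Iteration 3: no outgoing edges from {n10}; recursion stops.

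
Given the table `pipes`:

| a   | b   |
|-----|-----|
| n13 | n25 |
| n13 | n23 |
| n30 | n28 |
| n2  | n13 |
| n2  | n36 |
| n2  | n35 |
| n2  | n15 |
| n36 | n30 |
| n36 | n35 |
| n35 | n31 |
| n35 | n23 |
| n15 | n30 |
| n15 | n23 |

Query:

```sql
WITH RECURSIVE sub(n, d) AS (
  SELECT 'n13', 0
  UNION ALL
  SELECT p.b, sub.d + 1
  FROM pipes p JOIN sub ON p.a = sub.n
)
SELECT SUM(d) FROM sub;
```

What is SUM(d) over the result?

Base: (n13, d=0).
Iteration 1: edges from {n13} -> (n23, d=1), (n25, d=1).
Iteration 2: no outgoing edges from {n23,n25}; recursion stops.
SUM(d) = 0 + 1 + 1 = 2.

2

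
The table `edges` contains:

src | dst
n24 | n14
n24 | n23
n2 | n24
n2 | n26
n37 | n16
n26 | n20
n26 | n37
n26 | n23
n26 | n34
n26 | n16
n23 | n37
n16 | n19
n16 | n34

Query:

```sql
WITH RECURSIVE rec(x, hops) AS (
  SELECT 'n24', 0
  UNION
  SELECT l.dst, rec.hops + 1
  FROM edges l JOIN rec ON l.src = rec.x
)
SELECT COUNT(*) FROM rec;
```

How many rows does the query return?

7

Base: (n24, hops=0).
Iteration 1: edges from {n24} -> (n14, hops=1), (n23, hops=1).
Iteration 2: edges from {n14,n23} -> (n37, hops=2).
Iteration 3: edges from {n37} -> (n16, hops=3).
Iteration 4: edges from {n16} -> (n19, hops=4), (n34, hops=4).
Iteration 5: no outgoing edges from {n19,n34}; recursion stops.
Total rows emitted: 7.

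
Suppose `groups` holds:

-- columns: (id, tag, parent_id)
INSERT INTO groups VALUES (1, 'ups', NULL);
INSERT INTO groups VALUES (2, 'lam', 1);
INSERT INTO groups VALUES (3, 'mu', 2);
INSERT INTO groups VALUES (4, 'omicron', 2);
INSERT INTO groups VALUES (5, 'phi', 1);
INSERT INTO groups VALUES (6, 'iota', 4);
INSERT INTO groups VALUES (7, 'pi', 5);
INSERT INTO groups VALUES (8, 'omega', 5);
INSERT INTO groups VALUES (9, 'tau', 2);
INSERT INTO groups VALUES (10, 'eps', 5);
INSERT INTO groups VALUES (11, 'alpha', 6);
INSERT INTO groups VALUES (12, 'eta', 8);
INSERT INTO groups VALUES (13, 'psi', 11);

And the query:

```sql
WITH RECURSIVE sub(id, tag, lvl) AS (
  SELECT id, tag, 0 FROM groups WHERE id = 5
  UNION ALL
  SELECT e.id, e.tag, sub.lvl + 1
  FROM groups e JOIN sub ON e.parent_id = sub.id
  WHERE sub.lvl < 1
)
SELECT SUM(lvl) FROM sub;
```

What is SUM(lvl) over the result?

3

Base: id=5 (phi) at lvl 0.
Iteration 1: rows with parent_id in {5} -> pi (id 7, lvl 1), omega (id 8, lvl 1), eps (id 10, lvl 1).
Iteration 2: lvl < 1 fails for all current rows; recursion stops.
SUM(lvl) = 0 + 1 + 1 + 1 = 3.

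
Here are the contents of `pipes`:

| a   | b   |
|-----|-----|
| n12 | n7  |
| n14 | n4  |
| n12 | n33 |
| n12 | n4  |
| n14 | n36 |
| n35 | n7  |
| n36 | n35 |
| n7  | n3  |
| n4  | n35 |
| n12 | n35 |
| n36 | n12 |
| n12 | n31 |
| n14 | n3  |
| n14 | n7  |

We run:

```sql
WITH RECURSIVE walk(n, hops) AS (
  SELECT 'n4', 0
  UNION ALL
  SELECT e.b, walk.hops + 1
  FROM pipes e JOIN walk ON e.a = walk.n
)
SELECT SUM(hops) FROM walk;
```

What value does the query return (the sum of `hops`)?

6

Base: (n4, hops=0).
Iteration 1: edges from {n4} -> (n35, hops=1).
Iteration 2: edges from {n35} -> (n7, hops=2).
Iteration 3: edges from {n7} -> (n3, hops=3).
Iteration 4: no outgoing edges from {n3}; recursion stops.
SUM(hops) = 0 + 1 + 2 + 3 = 6.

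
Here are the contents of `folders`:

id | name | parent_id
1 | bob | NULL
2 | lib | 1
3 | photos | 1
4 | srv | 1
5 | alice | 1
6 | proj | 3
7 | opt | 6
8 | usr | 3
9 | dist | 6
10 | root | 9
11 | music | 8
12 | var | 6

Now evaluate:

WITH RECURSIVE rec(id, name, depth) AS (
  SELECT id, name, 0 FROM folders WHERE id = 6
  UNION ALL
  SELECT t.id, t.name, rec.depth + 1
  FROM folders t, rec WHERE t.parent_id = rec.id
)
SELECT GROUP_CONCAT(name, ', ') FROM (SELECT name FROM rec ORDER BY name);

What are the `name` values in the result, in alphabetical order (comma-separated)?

Base: id=6 (proj) at depth 0.
Iteration 1: rows with parent_id in {6} -> opt (id 7, depth 1), dist (id 9, depth 1), var (id 12, depth 1).
Iteration 2: rows with parent_id in {7,9,12} -> root (id 10, depth 2).
Iteration 3: no rows with parent_id in {10}; recursion stops.

dist, opt, proj, root, var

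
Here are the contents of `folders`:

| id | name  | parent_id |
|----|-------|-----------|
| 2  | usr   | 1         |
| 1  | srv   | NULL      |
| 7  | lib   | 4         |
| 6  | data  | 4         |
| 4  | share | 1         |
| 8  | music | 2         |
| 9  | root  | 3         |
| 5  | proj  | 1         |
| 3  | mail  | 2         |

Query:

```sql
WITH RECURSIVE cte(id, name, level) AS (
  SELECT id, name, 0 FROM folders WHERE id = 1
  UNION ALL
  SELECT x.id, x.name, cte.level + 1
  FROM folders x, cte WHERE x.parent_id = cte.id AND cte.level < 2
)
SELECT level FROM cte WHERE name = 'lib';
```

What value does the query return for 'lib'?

Base: id=1 (srv) at level 0.
Iteration 1: rows with parent_id in {1} -> usr (id 2, level 1), share (id 4, level 1), proj (id 5, level 1).
Iteration 2: rows with parent_id in {2,4,5} -> mail (id 3, level 2), data (id 6, level 2), lib (id 7, level 2), music (id 8, level 2).
Iteration 3: level < 2 fails for all current rows; recursion stops.

2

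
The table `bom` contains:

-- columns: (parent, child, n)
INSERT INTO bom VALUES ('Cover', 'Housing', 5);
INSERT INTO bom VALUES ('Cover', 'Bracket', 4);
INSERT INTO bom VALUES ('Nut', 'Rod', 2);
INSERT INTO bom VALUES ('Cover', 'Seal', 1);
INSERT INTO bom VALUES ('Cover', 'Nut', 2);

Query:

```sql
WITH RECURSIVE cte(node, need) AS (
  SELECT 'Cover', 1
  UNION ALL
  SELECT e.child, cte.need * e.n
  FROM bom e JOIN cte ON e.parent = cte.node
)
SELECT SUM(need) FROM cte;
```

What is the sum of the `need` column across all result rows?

Base: (Cover, need=1).
Iteration 1: components of {Cover} -> Bracket = 1*4 = 4, Housing = 1*5 = 5, Nut = 1*2 = 2, Seal = 1*1 = 1.
Iteration 2: components of {Bracket,Housing,Nut,Seal} -> Rod = 2*2 = 4.
Iteration 3: no further components; recursion stops.
SUM(need) = 1 + 5 + 2 + 1 + 4 + 4 = 17.

17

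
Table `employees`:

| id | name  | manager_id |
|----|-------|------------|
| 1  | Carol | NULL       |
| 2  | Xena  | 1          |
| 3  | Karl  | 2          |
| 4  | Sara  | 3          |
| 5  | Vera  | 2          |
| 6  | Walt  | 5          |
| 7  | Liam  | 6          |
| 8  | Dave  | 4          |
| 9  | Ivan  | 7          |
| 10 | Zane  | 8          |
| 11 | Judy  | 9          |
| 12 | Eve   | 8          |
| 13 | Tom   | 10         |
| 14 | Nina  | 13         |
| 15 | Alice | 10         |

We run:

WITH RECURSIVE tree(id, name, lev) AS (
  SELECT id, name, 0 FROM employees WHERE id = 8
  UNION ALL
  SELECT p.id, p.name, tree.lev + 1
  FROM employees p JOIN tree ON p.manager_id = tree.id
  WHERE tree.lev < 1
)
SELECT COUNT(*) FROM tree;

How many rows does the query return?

Base: id=8 (Dave) at lev 0.
Iteration 1: rows with manager_id in {8} -> Zane (id 10, lev 1), Eve (id 12, lev 1).
Iteration 2: lev < 1 fails for all current rows; recursion stops.
Total rows emitted: 3.

3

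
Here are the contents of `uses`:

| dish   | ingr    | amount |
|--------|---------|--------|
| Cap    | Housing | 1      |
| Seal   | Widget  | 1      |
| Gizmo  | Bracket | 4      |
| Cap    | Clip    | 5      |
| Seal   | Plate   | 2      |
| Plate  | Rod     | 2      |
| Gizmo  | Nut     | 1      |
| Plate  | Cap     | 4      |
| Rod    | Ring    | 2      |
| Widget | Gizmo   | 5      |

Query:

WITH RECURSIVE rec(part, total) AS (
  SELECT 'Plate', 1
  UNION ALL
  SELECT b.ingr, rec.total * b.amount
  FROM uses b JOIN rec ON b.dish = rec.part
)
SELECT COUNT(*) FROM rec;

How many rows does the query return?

Base: (Plate, total=1).
Iteration 1: components of {Plate} -> Cap = 1*4 = 4, Rod = 1*2 = 2.
Iteration 2: components of {Cap,Rod} -> Clip = 4*5 = 20, Housing = 4*1 = 4, Ring = 2*2 = 4.
Iteration 3: no further components; recursion stops.
Total rows emitted: 6.

6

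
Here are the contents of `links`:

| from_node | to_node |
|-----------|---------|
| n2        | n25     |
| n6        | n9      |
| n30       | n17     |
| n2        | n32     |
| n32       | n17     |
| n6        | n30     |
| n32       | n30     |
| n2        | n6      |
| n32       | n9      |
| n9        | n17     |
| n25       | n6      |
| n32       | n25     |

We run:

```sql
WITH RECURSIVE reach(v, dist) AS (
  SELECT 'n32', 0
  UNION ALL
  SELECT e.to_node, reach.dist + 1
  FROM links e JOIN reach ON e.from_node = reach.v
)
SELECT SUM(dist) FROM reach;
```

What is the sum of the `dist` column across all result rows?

Base: (n32, dist=0).
Iteration 1: edges from {n32} -> (n17, dist=1), (n25, dist=1), (n30, dist=1), (n9, dist=1).
Iteration 2: edges from {n17,n25,n30,n9} -> (n17, dist=2) x2, (n6, dist=2). [UNION ALL keeps all 3 new rows, including repeats]
Iteration 3: edges from {n17,n6} -> (n30, dist=3), (n9, dist=3).
Iteration 4: edges from {n30,n9} -> (n17, dist=4) x2. [UNION ALL keeps all 2 new rows, including repeats]
Iteration 5: no outgoing edges from {n17}; recursion stops.
SUM(dist) = 0 + 1 + 1 + 1 + 1 + 2 + 2 + 2 + 3 + 3 + 4 + 4 = 24.

24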